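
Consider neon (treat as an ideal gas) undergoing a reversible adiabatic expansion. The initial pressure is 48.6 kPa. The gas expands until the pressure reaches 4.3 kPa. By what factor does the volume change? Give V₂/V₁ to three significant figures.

From PV^γ = const, V₂/V₁ = (P₁/P₂)^(1/γ).
For a monatomic ideal gas γ = 5/3.
V₂/V₁ = (48.6/4.3)^(3/5) = 4.285.

V₂/V₁ ≈ 4.28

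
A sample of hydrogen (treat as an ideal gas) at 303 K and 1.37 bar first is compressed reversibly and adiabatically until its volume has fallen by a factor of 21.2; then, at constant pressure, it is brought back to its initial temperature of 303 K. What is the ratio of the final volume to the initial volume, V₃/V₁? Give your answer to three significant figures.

V₃/V₁ ≈ 0.0139

For a diatomic ideal gas γ = 7/5.
Adiabatic step: V₂/V₁ = 0.04717; T₂ = T₁·21.2^(2/5) = 1028 K.
Isobaric step: V₃/V₂ = T₃/T₂ = 303/1028.
V₃/V₁ = (V₂/V₁)(V₃/V₂) = 0.04717 × (303/1028) = 0.0139.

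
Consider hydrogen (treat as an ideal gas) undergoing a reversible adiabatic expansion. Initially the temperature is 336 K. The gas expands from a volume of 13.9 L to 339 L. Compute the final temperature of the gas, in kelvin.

T₂ ≈ 93.6 K

Adiabatic: T₁V₁^(γ−1) = T₂V₂^(γ−1) ⇒ T₂ = T₁ (V₁/V₂)^(γ−1).
For a diatomic ideal gas γ = 7/5, so γ−1 = 2/5.
T₂ = 336 × (13.9/339)^(2/5) = 93.64 K.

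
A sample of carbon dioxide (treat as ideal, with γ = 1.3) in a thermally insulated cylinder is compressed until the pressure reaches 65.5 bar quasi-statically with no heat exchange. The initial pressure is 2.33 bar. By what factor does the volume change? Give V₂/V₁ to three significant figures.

From PV^γ = const, V₂/V₁ = (P₁/P₂)^(1/γ).
V₂/V₁ = (2.33/65.5)^(0.769) = 0.07682.

V₂/V₁ ≈ 0.0768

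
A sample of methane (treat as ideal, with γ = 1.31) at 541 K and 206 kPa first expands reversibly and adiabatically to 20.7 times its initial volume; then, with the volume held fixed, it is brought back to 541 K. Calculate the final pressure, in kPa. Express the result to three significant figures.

Adiabatic step (PV^γ = const): P₂ = 206×(1/20.7)^(1.31) = 3.89 kPa; T₂ = 541×(1/20.7)^(0.31) = 211.5 K.
Isochoric: P₃ = P₂(T₃/T₂) = 3.89 × (541/211.5) = 9.952 kPa.

P₃ ≈ 9.95 kPa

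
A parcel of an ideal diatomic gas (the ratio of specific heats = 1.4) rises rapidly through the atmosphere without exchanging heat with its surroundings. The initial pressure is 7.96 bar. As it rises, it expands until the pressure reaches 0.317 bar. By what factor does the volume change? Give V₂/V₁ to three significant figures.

V₂/V₁ ≈ 10.0

From PV^γ = const, V₂/V₁ = (P₁/P₂)^(1/γ).
V₂/V₁ = (7.96/0.317)^(0.714) = 9.998.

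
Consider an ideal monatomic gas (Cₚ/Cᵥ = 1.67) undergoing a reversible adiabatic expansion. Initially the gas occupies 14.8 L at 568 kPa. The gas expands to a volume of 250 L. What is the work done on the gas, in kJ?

P₂ = P₁(V₁/V₂)^γ = 568×(14.8/250)^(1.67) = 5.06 kPa.
For a reversible adiabat, W_by_gas = (P₁V₁ − P₂V₂)/(γ−1).
W_by = (568000×0.0148 − 5060×0.25) / (0.67) = 10660 J.
W_on_gas = −W_by = -10660 J.

W ≈ -10.7 kJ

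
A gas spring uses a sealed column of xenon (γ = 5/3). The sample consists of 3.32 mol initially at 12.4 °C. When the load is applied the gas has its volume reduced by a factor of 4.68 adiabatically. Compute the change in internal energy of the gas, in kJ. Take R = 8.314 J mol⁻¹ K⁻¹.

ΔU ≈ 21.3 kJ

For a reversible adiabat TV^(γ−1) is constant, so T₂ = T₁ (V₁/V₂)^(γ−1).
T₁ = 12.4 °C = 285.5 K.
T₂ = 285.5 × 4.68^(2/3) = 798.9 K.
Q = 0, so ΔU = W_on_gas = nCᵥΔT with Cᵥ = R/(γ−1) = 12.47 J/(mol·K).
ΔU = 3.32 × 12.47 × (798.9 − 285.5) = 21260 J.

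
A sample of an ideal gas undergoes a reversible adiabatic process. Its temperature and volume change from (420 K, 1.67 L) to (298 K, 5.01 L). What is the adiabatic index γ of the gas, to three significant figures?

γ ≈ 1.31

TV^(γ−1) = const ⇒ γ − 1 = ln(T₂/T₁) / ln(V₁/V₂).
γ = 1 + ln(298/420) / ln(1.67/5.01) = 1.312.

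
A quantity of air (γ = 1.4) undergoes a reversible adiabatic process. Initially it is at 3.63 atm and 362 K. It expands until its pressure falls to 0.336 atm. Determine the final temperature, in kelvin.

T₂ ≈ 183 K

Along an adiabat T P^((1−γ)/γ) is constant, so T₂ = T₁ (P₂/P₁)^((γ−1)/γ).
T₂ = 362 × (0.336/3.63)^(0.286) = 183.4 K.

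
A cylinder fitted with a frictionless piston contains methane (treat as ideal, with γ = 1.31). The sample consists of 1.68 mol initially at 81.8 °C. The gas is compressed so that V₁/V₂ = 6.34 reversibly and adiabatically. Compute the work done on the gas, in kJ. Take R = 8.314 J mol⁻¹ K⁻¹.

For a reversible adiabat TV^(γ−1) is constant, so T₂ = T₁ (V₁/V₂)^(γ−1).
T₁ = 81.8 °C = 354.9 K.
T₂ = 354.9 × 6.34^(0.31) = 629.2 K.
Q = 0, so ΔU = W_on_gas = nCᵥΔT with Cᵥ = R/(γ−1) = 26.82 J/(mol·K).
ΔU = 1.68 × 26.82 × (629.2 − 354.9) = 12360 J.

W ≈ 12.4 kJ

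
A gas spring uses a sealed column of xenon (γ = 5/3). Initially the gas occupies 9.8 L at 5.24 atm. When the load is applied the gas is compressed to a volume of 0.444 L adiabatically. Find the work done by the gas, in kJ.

P₂ = P₁(V₁/V₂)^γ = 5.24×(9.8/0.444)^(5/3) = 910.1 atm.
For a reversible adiabat, W_by_gas = (P₁V₁ − P₂V₂)/(γ−1).
W_by = (530900×0.0098 − 9.221×10^7×0.000444) / (2/3) = -53610 J.

W ≈ -53.6 kJ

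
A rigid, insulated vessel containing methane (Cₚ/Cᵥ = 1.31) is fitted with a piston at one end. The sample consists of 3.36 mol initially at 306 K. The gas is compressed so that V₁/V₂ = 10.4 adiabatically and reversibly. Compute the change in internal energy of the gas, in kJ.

ΔU ≈ 29.4 kJ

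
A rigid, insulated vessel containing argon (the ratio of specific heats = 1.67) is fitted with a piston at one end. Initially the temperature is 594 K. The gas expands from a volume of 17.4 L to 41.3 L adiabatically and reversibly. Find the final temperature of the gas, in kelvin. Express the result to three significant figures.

T₂ ≈ 333 K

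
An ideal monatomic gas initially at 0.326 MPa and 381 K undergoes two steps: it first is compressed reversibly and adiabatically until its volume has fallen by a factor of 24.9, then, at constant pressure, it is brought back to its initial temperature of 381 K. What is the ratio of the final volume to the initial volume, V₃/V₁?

For a monatomic ideal gas γ = 5/3.
Adiabatic step: V₂/V₁ = 0.04016; T₂ = T₁·24.9^(2/3) = 3249 K.
Isobaric step: V₃/V₂ = T₃/T₂ = 381/3249.
V₃/V₁ = (V₂/V₁)(V₃/V₂) = 0.04016 × (381/3249) = 0.00471.

V₃/V₁ ≈ 0.00471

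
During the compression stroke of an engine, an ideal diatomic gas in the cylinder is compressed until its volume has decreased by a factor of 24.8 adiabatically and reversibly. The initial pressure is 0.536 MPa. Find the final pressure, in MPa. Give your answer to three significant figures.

Adiabatic: P₁V₁^γ = P₂V₂^γ ⇒ P₂ = P₁ (V₁/V₂)^γ.
For a diatomic ideal gas γ = 7/5.
P₂ = 0.536 × 24.8^(7/5) = 48.02 MPa.

P₂ ≈ 48.0 MPa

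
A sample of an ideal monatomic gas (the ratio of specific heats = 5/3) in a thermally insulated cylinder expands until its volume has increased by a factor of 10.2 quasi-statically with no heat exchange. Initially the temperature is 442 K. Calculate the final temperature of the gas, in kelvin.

T₂ ≈ 94.0 K

For a reversible adiabat TV^(γ−1) is constant, so T₂ = T₁ (V₁/V₂)^(γ−1).
T₂ = 442 × (1/10.2)^(2/3) = 93.98 K.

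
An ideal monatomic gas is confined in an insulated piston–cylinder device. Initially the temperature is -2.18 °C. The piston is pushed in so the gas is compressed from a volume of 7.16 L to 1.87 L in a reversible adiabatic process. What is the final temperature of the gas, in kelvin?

T₂ ≈ 663 K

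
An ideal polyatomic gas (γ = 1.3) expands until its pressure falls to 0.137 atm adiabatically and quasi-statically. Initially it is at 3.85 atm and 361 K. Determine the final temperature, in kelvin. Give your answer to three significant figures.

T₂ ≈ 167 K

Along an adiabat T P^((1−γ)/γ) is constant, so T₂ = T₁ (P₂/P₁)^((γ−1)/γ).
T₂ = 361 × (0.137/3.85)^(0.231) = 167.2 K.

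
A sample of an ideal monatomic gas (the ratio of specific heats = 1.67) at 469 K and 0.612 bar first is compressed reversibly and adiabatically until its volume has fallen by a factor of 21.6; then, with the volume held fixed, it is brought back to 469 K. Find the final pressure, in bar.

P₃ ≈ 13.2 bar

Adiabatic step (PV^γ = const): P₂ = 0.612×21.6^(1.67) = 103.6 bar; T₂ = 469×21.6^(0.67) = 3675 K.
Isochoric: P₃ = P₂(T₃/T₂) = 103.6 × (469/3675) = 13.22 bar.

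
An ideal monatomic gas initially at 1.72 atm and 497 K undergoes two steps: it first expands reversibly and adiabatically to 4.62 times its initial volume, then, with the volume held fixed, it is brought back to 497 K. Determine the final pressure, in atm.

For a monatomic ideal gas γ = 5/3.
Adiabatic step (PV^γ = const): P₂ = 1.72×(1/4.62)^(5/3) = 0.1342 atm; T₂ = 497×(1/4.62)^(2/3) = 179.2 K.
Isochoric: P₃ = P₂(T₃/T₂) = 0.1342 × (497/179.2) = 0.3723 atm.

P₃ ≈ 0.372 atm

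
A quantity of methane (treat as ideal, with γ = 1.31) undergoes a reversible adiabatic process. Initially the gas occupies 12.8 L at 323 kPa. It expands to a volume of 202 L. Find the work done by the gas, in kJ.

P₂ = P₁(V₁/V₂)^γ = 323×(12.8/202)^(1.31) = 8.702 kPa.
For a reversible adiabat, W_by_gas = (P₁V₁ − P₂V₂)/(γ−1).
W_by = (323000×0.0128 − 8702×0.202) / (0.31) = 7666 J.

W ≈ 7.67 kJ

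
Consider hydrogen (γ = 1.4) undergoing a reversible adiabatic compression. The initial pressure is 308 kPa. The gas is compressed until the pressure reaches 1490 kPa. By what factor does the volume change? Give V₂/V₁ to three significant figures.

V₂/V₁ ≈ 0.324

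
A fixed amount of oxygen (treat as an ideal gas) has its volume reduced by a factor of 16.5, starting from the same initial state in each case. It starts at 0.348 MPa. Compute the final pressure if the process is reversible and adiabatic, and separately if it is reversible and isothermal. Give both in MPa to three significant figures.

adiabatic: 17.6 MPa; isothermal: 5.74 MPa

For a diatomic ideal gas γ = 7/5.
Isothermal: P₂ = P₁(V₁/V₂) = 0.348×16.5 = 5.742 MPa.
Adiabatic: P₂ = P₁(V₁/V₂)^γ = 0.348×16.5^(7/5) = 17.62 MPa.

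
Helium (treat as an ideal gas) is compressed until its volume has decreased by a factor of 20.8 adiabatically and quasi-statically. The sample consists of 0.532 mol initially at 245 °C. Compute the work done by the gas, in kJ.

W ≈ -22.6 kJ

For a reversible adiabat TV^(γ−1) is constant, so T₂ = T₁ (V₁/V₂)^(γ−1).
γ = 5/3 for a monatomic ideal gas, so γ−1 = 2/3.
T₁ = 245 °C = 518.1 K.
T₂ = 518.1 × 20.8^(2/3) = 3919 K.
Q = 0, so ΔU = W_on_gas = nCᵥΔT with Cᵥ = R/(γ−1) = 12.47 J/(mol·K).
ΔU = 0.532 × 12.47 × (3919 − 518.1) = 22560 J.
Work done by the gas = −ΔU = -22560 J.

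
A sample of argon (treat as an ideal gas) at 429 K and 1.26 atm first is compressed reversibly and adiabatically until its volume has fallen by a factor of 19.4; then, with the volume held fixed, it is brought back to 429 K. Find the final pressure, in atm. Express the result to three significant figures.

P₃ ≈ 24.4 atm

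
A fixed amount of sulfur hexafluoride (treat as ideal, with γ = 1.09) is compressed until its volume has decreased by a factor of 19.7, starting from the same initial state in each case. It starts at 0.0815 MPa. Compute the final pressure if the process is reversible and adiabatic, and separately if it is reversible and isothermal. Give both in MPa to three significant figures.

adiabatic: 2.10 MPa; isothermal: 1.61 MPa

Isothermal: P₂ = P₁(V₁/V₂) = 0.0815×19.7 = 1.606 MPa.
Adiabatic: P₂ = P₁(V₁/V₂)^γ = 0.0815×19.7^(1.09) = 2.1 MPa.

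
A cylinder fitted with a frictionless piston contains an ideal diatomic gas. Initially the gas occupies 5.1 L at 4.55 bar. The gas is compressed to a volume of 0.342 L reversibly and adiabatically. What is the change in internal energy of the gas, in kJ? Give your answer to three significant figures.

ΔU ≈ 11.3 kJ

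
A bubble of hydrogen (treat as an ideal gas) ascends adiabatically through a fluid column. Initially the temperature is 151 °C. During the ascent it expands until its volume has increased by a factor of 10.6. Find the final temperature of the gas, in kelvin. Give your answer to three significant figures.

T₂ ≈ 165 K

For a reversible adiabat TV^(γ−1) is constant, so T₂ = T₁ (V₁/V₂)^(γ−1).
For a diatomic ideal gas γ = 7/5, so γ−1 = 2/5.
T₁ = 151 °C = 424.1 K.
T₂ = 424.1 × (1/10.6)^(2/5) = 165 K.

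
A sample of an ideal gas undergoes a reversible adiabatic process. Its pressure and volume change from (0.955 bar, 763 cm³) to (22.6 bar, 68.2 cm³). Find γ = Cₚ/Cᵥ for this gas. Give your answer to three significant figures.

PV^γ = const ⇒ γ = ln(P₂/P₁) / ln(V₁/V₂).
γ = ln(22.6/0.955) / ln(763/68.2) = 1.31.

γ ≈ 1.31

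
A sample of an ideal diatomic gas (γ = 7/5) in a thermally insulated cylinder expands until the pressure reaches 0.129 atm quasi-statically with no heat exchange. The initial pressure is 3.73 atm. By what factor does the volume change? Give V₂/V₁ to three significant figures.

From PV^γ = const, V₂/V₁ = (P₁/P₂)^(1/γ).
V₂/V₁ = (3.73/0.129)^(5/7) = 11.06.

V₂/V₁ ≈ 11.1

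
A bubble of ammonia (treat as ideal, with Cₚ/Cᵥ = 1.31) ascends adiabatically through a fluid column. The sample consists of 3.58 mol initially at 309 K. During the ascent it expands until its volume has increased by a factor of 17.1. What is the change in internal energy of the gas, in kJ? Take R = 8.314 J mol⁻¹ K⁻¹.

For a reversible adiabat TV^(γ−1) is constant, so T₂ = T₁ (V₁/V₂)^(γ−1).
T₂ = 309 × (1/17.1)^(0.31) = 128.2 K.
Q = 0, so ΔU = W_on_gas = nCᵥΔT with Cᵥ = R/(γ−1) = 26.82 J/(mol·K).
ΔU = 3.58 × 26.82 × (128.2 − 309) = -17360 J.

ΔU ≈ -17.4 kJ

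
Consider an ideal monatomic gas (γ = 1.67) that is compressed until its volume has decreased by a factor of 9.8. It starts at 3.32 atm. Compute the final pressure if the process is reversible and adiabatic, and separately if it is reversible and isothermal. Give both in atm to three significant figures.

Isothermal: P₂ = P₁(V₁/V₂) = 3.32×9.8 = 32.54 atm.
Adiabatic: P₂ = P₁(V₁/V₂)^γ = 3.32×9.8^(1.67) = 150.1 atm.

adiabatic: 150 atm; isothermal: 32.5 atm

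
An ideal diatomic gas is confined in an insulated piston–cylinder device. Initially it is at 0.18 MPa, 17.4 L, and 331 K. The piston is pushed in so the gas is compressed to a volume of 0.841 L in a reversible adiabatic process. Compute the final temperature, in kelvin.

Adiabatic: T₁V₁^(γ−1) = T₂V₂^(γ−1) ⇒ T₂ = T₁ (V₁/V₂)^(γ−1).
γ = 7/5 for a diatomic ideal gas.
T₂ = 331 × (17.4/0.841)^(2/5) = 1112 K.

T₂ ≈ 1110 K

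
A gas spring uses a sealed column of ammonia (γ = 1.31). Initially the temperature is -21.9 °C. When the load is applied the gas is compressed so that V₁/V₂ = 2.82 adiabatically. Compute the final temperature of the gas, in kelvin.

Adiabatic: T₁V₁^(γ−1) = T₂V₂^(γ−1) ⇒ T₂ = T₁ (V₁/V₂)^(γ−1).
T₁ = -21.9 °C = 251.2 K.
T₂ = 251.2 × 2.82^(0.31) = 346.5 K.

T₂ ≈ 346 K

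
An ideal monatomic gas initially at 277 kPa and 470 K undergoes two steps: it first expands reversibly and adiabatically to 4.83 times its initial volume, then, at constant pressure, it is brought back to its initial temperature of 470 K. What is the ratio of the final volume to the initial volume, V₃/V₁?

For a monatomic ideal gas γ = 5/3.
Adiabatic step: V₂/V₁ = 4.83; T₂ = T₁·(1/4.83)^(2/3) = 164.5 K.
Isobaric step: V₃/V₂ = T₃/T₂ = 470/164.5.
V₃/V₁ = (V₂/V₁)(V₃/V₂) = 4.83 × (470/164.5) = 13.8.

V₃/V₁ ≈ 13.8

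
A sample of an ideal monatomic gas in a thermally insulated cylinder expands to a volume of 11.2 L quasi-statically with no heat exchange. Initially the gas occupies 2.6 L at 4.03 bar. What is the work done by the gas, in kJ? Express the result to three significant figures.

γ = 5/3 for a monatomic ideal gas.
P₂ = P₁(V₁/V₂)^γ = 4.03×(2.6/11.2)^(5/3) = 0.3534 bar.
For a reversible adiabat, W_by_gas = (P₁V₁ − P₂V₂)/(γ−1).
W_by = (403000×0.0026 − 35340×0.0112) / (2/3) = 978 J.

W ≈ 0.978 kJ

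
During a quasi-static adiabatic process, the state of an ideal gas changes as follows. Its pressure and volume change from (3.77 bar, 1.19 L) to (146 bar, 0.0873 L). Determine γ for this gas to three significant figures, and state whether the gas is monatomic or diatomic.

γ ≈ 1.40; diatomic

PV^γ = const ⇒ γ = ln(P₂/P₁) / ln(V₁/V₂).
γ = ln(146/3.77) / ln(1.19/0.0873) = 1.4.
γ ≈ 1.40 is close to 7/5, so the gas is diatomic.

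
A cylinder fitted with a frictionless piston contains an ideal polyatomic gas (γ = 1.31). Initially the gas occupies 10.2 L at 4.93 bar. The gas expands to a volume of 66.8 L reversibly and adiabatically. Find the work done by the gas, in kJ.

P₂ = P₁(V₁/V₂)^γ = 4.93×(10.2/66.8)^(1.31) = 0.4204 bar.
For a reversible adiabat, W_by_gas = (P₁V₁ − P₂V₂)/(γ−1).
W_by = (493000×0.0102 − 42040×0.0668) / (0.31) = 7162 J.

W ≈ 7.16 kJ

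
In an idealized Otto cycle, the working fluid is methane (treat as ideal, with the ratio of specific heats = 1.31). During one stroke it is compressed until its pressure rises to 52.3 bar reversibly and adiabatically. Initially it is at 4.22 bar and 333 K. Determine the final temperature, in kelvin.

T₂ ≈ 604 K

Adiabatic: T₂/T₁ = (P₂/P₁)^((γ−1)/γ).
T₂ = 333 × (52.3/4.22)^(0.237) = 604.1 K.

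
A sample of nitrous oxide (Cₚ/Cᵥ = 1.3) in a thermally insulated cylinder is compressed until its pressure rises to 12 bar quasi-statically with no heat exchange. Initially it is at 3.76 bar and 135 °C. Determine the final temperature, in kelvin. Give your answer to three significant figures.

T₂ ≈ 533 K

Adiabatic: T₂/T₁ = (P₂/P₁)^((γ−1)/γ).
T₁ = 135 °C = 408.1 K.
T₂ = 408.1 × (12/3.76)^(0.231) = 533.5 K.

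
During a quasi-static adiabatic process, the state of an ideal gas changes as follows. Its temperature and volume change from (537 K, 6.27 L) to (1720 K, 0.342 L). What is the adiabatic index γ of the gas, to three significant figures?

TV^(γ−1) = const ⇒ γ − 1 = ln(T₂/T₁) / ln(V₁/V₂).
γ = 1 + ln(1720/537) / ln(6.27/0.342) = 1.4.

γ ≈ 1.40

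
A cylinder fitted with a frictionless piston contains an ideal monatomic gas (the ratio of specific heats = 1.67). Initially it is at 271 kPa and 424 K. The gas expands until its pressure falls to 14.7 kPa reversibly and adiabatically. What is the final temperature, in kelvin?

Along an adiabat T P^((1−γ)/γ) is constant, so T₂ = T₁ (P₂/P₁)^((γ−1)/γ).
T₂ = 424 × (14.7/271)^(0.401) = 131.7 K.

T₂ ≈ 132 K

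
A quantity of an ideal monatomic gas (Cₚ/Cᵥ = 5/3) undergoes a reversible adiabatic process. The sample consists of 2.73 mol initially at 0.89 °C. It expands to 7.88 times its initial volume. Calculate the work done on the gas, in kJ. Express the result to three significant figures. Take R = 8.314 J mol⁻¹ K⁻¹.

W ≈ -6.97 kJ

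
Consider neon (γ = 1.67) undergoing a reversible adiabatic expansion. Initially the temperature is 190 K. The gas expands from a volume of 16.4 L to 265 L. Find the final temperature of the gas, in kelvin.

Adiabatic: T₁V₁^(γ−1) = T₂V₂^(γ−1) ⇒ T₂ = T₁ (V₁/V₂)^(γ−1).
T₂ = 190 × (16.4/265)^(0.67) = 29.45 K.

T₂ ≈ 29.5 K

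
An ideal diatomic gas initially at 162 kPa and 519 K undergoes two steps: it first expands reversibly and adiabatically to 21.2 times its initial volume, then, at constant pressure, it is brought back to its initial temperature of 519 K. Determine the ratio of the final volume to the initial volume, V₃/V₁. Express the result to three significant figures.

For a diatomic ideal gas γ = 7/5.
Adiabatic step: V₂/V₁ = 21.2; T₂ = T₁·(1/21.2)^(2/5) = 153 K.
Isobaric step: V₃/V₂ = T₃/T₂ = 519/153.
V₃/V₁ = (V₂/V₁)(V₃/V₂) = 21.2 × (519/153) = 71.92.

V₃/V₁ ≈ 71.9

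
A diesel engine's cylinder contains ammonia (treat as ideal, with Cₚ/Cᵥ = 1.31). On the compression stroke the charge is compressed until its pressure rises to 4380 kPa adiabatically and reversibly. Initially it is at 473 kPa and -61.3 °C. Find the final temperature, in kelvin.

Adiabatic: T₂/T₁ = (P₂/P₁)^((γ−1)/γ).
T₁ = -61.3 °C = 211.8 K.
T₂ = 211.8 × (4380/473)^(0.237) = 358.7 K.

T₂ ≈ 359 K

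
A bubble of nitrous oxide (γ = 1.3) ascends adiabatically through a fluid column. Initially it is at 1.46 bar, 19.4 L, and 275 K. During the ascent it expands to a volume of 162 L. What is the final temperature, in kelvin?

Adiabatic: T₁V₁^(γ−1) = T₂V₂^(γ−1) ⇒ T₂ = T₁ (V₁/V₂)^(γ−1).
T₂ = 275 × (19.4/162)^(0.3) = 145.5 K.

T₂ ≈ 145 K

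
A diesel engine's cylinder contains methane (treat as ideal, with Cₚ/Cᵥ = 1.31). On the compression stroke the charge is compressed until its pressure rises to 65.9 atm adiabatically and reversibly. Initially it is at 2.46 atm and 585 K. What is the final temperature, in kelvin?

Along an adiabat T P^((1−γ)/γ) is constant, so T₂ = T₁ (P₂/P₁)^((γ−1)/γ).
T₂ = 585 × (65.9/2.46)^(0.237) = 1274 K.

T₂ ≈ 1270 K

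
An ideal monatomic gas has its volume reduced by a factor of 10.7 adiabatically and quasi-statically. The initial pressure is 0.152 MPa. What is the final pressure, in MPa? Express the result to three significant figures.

P₂ ≈ 7.90 MPa

Adiabatic: P₁V₁^γ = P₂V₂^γ ⇒ P₂ = P₁ (V₁/V₂)^γ.
For a monatomic ideal gas γ = 5/3.
P₂ = 0.152 × 10.7^(5/3) = 7.897 MPa.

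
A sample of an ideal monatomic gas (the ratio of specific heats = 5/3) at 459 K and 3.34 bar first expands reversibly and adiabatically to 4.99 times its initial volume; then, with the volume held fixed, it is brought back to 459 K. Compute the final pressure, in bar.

P₃ ≈ 0.669 bar

Adiabatic step (PV^γ = const): P₂ = 3.34×(1/4.99)^(5/3) = 0.2292 bar; T₂ = 459×(1/4.99)^(2/3) = 157.2 K.
Isochoric: P₃ = P₂(T₃/T₂) = 0.2292 × (459/157.2) = 0.6693 bar.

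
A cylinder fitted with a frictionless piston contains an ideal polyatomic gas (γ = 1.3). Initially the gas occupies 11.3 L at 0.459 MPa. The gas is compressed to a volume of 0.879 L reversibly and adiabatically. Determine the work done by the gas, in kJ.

P₂ = P₁(V₁/V₂)^γ = 0.459×(11.3/0.879)^(1.3) = 12.69 MPa.
For a reversible adiabat, W_by_gas = (P₁V₁ − P₂V₂)/(γ−1).
W_by = (459000×0.0113 − 1.269×10^7×0.000879) / (0.3) = -19910 J.

W ≈ -19.9 kJ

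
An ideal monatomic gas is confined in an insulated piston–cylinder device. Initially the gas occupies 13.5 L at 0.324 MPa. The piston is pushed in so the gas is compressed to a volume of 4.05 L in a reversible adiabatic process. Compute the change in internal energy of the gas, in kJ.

γ = 5/3 for a monatomic ideal gas.
P₂ = P₁(V₁/V₂)^γ = 0.324×(13.5/4.05)^(5/3) = 2.41 MPa.
For a reversible adiabat, W_by_gas = (P₁V₁ − P₂V₂)/(γ−1).
W_by = (324000×0.0135 − 2.41×10^6×0.00405) / (2/3) = -8079 J.
Q = 0 ⇒ ΔU = −W_by = 8079 J.

ΔU ≈ 8.08 kJ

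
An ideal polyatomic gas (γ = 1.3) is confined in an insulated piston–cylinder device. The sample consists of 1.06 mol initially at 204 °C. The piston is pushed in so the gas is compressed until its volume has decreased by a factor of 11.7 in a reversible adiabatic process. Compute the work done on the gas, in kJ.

W ≈ 15.3 kJ

For a reversible adiabat TV^(γ−1) is constant, so T₂ = T₁ (V₁/V₂)^(γ−1).
T₁ = 204 °C = 477.1 K.
T₂ = 477.1 × 11.7^(0.3) = 998 K.
Q = 0, so ΔU = W_on_gas = nCᵥΔT with Cᵥ = R/(γ−1) = 27.71 J/(mol·K).
ΔU = 1.06 × 27.71 × (998 − 477.1) = 15300 J.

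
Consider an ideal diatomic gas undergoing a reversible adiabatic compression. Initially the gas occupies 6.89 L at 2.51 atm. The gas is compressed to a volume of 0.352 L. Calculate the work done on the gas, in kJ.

W ≈ 10.0 kJ

γ = 7/5 for a diatomic ideal gas.
P₂ = P₁(V₁/V₂)^γ = 2.51×(6.89/0.352)^(7/5) = 161.4 atm.
For a reversible adiabat, W_by_gas = (P₁V₁ − P₂V₂)/(γ−1).
W_by = (254300×0.00689 − 1.636×10^7×0.000352) / (2/5) = -10010 J.
W_on_gas = −W_by = 10010 J.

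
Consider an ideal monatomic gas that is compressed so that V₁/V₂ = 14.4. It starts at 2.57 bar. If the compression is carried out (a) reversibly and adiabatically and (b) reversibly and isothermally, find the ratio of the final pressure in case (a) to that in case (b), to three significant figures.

For a monatomic ideal gas γ = 5/3.
Isothermal: P_b = P₁(V₁/V₂) = 2.57×14.4.
Adiabatic: P_a = P₁(V₁/V₂)^γ = 2.57×14.4^(5/3).
P_a/P_b = (V₁/V₂)^(γ−1) = 14.4^(2/3) = 5.919.

P_adiabatic / P_isothermal ≈ 5.92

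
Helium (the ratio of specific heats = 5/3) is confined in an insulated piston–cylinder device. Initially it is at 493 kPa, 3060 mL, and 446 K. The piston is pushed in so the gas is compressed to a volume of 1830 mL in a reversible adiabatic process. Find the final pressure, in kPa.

P₂ ≈ 1160 kPa

Adiabatic: P₁V₁^γ = P₂V₂^γ ⇒ P₂ = P₁ (V₁/V₂)^γ.
P₂ = 493 × (3060/1830)^(5/3) = 1161 kPa.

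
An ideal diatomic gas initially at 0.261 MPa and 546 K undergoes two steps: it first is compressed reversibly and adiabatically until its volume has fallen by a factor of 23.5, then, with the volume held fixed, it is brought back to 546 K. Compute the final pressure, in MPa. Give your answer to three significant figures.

For a diatomic ideal gas γ = 7/5.
Adiabatic step (PV^γ = const): P₂ = 0.261×23.5^(7/5) = 21.68 MPa; T₂ = 546×23.5^(2/5) = 1930 K.
Isochoric: P₃ = P₂(T₃/T₂) = 21.68 × (546/1930) = 6.134 MPa.

P₃ ≈ 6.13 MPa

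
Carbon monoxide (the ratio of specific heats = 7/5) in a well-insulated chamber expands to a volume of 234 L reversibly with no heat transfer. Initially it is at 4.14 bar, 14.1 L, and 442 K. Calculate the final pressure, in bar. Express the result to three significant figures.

Since PV^γ is constant along a reversible adiabat, P₂ = P₁ (V₁/V₂)^γ.
P₂ = 4.14 × (14.1/234)^(7/5) = 0.0811 bar.

P₂ ≈ 0.0811 bar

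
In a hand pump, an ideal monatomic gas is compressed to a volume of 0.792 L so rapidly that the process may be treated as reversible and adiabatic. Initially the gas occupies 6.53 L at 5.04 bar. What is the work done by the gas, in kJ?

γ = 5/3 for a monatomic ideal gas.
P₂ = P₁(V₁/V₂)^γ = 5.04×(6.53/0.792)^(5/3) = 169.6 bar.
For a reversible adiabat, W_by_gas = (P₁V₁ − P₂V₂)/(γ−1).
W_by = (504000×0.00653 − 1.696×10^7×0.000792) / (2/3) = -15210 J.

W ≈ -15.2 kJ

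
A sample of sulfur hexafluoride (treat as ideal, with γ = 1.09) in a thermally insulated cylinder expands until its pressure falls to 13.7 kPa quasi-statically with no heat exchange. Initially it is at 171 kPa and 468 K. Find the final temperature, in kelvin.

T₂ ≈ 380 K

Adiabatic: T₂/T₁ = (P₂/P₁)^((γ−1)/γ).
T₂ = 468 × (13.7/171)^(0.0826) = 380 K.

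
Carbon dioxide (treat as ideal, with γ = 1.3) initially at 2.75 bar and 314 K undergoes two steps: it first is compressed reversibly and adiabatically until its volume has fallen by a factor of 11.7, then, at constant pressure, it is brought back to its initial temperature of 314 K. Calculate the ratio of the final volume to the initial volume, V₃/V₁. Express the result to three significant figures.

Adiabatic step: V₂/V₁ = 0.08547; T₂ = T₁·11.7^(0.3) = 656.7 K.
Isobaric step: V₃/V₂ = T₃/T₂ = 314/656.7.
V₃/V₁ = (V₂/V₁)(V₃/V₂) = 0.08547 × (314/656.7) = 0.04087.

V₃/V₁ ≈ 0.0409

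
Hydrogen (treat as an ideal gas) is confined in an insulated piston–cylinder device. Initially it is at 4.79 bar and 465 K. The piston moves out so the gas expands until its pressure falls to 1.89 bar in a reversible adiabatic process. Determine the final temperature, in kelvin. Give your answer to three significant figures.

T₂ ≈ 357 K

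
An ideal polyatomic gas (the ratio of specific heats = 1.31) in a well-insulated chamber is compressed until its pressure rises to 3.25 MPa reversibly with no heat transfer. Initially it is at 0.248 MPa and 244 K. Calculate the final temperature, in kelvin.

T₂ ≈ 449 K

Along an adiabat T P^((1−γ)/γ) is constant, so T₂ = T₁ (P₂/P₁)^((γ−1)/γ).
T₂ = 244 × (3.25/0.248)^(0.237) = 448.6 K.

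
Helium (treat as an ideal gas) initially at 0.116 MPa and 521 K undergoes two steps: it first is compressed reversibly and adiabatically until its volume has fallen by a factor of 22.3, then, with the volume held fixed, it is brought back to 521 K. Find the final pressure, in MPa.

P₃ ≈ 2.59 MPa

For a monatomic ideal gas γ = 5/3.
Adiabatic step (PV^γ = const): P₂ = 0.116×22.3^(5/3) = 20.49 MPa; T₂ = 521×22.3^(2/3) = 4128 K.
Isochoric: P₃ = P₂(T₃/T₂) = 20.49 × (521/4128) = 2.587 MPa.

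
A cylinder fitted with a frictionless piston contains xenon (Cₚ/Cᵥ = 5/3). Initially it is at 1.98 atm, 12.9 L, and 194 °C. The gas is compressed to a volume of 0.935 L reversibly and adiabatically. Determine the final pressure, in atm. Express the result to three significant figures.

P₂ ≈ 157 atm

Adiabatic: P₁V₁^γ = P₂V₂^γ ⇒ P₂ = P₁ (V₁/V₂)^γ.
P₂ = 1.98 × (12.9/0.935)^(5/3) = 157.1 atm.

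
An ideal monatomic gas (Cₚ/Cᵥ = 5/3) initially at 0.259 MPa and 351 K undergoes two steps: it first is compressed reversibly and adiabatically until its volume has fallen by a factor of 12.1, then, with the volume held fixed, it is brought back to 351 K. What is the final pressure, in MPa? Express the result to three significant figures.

P₃ ≈ 3.13 MPa

Adiabatic step (PV^γ = const): P₂ = 0.259×12.1^(5/3) = 16.52 MPa; T₂ = 351×12.1^(2/3) = 1850 K.
Isochoric: P₃ = P₂(T₃/T₂) = 16.52 × (351/1850) = 3.134 MPa.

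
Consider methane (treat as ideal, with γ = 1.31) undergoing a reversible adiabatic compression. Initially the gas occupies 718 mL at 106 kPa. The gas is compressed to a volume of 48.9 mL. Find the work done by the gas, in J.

W ≈ -319 J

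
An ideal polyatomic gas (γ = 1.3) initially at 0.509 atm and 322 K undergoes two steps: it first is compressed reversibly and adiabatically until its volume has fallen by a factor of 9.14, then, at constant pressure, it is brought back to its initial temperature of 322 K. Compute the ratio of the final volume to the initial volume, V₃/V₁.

V₃/V₁ ≈ 0.0563

Adiabatic step: V₂/V₁ = 0.1094; T₂ = T₁·9.14^(0.3) = 625.4 K.
Isobaric step: V₃/V₂ = T₃/T₂ = 322/625.4.
V₃/V₁ = (V₂/V₁)(V₃/V₂) = 0.1094 × (322/625.4) = 0.05633.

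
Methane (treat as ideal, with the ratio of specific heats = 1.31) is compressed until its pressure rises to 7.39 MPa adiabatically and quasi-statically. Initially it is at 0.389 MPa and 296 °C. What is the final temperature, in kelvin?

Adiabatic: T₂/T₁ = (P₂/P₁)^((γ−1)/γ).
T₁ = 296 °C = 569.1 K.
T₂ = 569.1 × (7.39/0.389)^(0.237) = 1142 K.

T₂ ≈ 1140 K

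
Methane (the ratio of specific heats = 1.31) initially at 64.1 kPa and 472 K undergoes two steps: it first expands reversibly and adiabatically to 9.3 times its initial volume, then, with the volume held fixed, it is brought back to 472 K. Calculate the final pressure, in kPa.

P₃ ≈ 6.89 kPa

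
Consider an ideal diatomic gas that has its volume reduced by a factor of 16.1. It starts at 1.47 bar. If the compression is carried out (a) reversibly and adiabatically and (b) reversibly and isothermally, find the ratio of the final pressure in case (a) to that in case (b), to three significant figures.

For a diatomic ideal gas γ = 7/5.
Isothermal: P_b = P₁(V₁/V₂) = 1.47×16.1.
Adiabatic: P_a = P₁(V₁/V₂)^γ = 1.47×16.1^(7/5).
P_a/P_b = (V₁/V₂)^(γ−1) = 16.1^(2/5) = 3.039.

P_adiabatic / P_isothermal ≈ 3.04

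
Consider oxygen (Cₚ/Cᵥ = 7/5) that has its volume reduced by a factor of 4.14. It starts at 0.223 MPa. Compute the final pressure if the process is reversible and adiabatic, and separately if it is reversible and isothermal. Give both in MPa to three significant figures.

adiabatic: 1.63 MPa; isothermal: 0.923 MPa

Isothermal: P₂ = P₁(V₁/V₂) = 0.223×4.14 = 0.9232 MPa.
Adiabatic: P₂ = P₁(V₁/V₂)^γ = 0.223×4.14^(7/5) = 1.63 MPa.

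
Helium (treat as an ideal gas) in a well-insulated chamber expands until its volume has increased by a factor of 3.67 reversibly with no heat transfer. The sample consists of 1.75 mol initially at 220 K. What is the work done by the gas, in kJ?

Adiabatic: T₁V₁^(γ−1) = T₂V₂^(γ−1) ⇒ T₂ = T₁ (V₁/V₂)^(γ−1).
γ = 5/3 for a monatomic ideal gas, so γ−1 = 2/3.
T₂ = 220 × (1/3.67)^(2/3) = 92.47 K.
Q = 0, so ΔU = W_on_gas = nCᵥΔT with Cᵥ = R/(γ−1) = 12.47 J/(mol·K).
ΔU = 1.75 × 12.47 × (92.47 − 220) = -2783 J.
Work done by the gas = −ΔU = 2783 J.

W ≈ 2.78 kJ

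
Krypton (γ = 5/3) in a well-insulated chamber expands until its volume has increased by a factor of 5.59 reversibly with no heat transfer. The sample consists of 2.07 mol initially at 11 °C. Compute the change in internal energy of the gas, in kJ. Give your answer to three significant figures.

ΔU ≈ -5.01 kJ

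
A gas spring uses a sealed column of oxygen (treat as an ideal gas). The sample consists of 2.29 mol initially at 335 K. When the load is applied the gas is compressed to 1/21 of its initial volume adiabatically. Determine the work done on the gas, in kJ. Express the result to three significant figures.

W ≈ 37.9 kJ

For a reversible adiabat TV^(γ−1) is constant, so T₂ = T₁ (V₁/V₂)^(γ−1).
γ = 7/5 for a diatomic ideal gas, so γ−1 = 2/5.
T₂ = 335 × 21^(2/5) = 1132 K.
Q = 0, so ΔU = W_on_gas = nCᵥΔT with Cᵥ = R/(γ−1) = 20.79 J/(mol·K).
ΔU = 2.29 × 20.79 × (1132 − 335) = 37950 J.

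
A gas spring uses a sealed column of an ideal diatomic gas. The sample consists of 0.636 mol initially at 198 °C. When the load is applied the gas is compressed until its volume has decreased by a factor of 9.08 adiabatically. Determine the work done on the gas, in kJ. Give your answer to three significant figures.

W ≈ 8.82 kJ

Adiabatic: T₁V₁^(γ−1) = T₂V₂^(γ−1) ⇒ T₂ = T₁ (V₁/V₂)^(γ−1).
γ = 7/5 for a diatomic ideal gas, so γ−1 = 2/5.
T₁ = 198 °C = 471.1 K.
T₂ = 471.1 × 9.08^(2/5) = 1139 K.
Q = 0, so ΔU = W_on_gas = nCᵥΔT with Cᵥ = R/(γ−1) = 20.79 J/(mol·K).
ΔU = 0.636 × 20.79 × (1139 − 471.1) = 8824 J.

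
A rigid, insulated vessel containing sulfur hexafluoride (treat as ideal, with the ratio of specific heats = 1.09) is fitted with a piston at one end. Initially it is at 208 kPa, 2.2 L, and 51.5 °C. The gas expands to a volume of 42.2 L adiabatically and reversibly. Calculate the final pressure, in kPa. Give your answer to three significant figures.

Adiabatic: P₁V₁^γ = P₂V₂^γ ⇒ P₂ = P₁ (V₁/V₂)^γ.
P₂ = 208 × (2.2/42.2)^(1.09) = 8.312 kPa.

P₂ ≈ 8.31 kPa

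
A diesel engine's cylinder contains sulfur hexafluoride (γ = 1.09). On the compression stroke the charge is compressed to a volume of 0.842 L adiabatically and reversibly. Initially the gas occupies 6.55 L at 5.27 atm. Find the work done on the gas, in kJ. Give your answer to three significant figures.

W ≈ 7.88 kJ

P₂ = P₁(V₁/V₂)^γ = 5.27×(6.55/0.842)^(1.09) = 49.31 atm.
For a reversible adiabat, W_by_gas = (P₁V₁ − P₂V₂)/(γ−1).
W_by = (534000×0.00655 − 4.996×10^6×0.000842) / (0.09) = -7880 J.
W_on_gas = −W_by = 7880 J.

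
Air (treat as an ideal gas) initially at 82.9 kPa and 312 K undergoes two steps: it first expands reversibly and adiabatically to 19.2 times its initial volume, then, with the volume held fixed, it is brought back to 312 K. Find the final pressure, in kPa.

P₃ ≈ 4.32 kPa

For a diatomic ideal gas γ = 7/5.
Adiabatic step (PV^γ = const): P₂ = 82.9×(1/19.2)^(7/5) = 1.324 kPa; T₂ = 312×(1/19.2)^(2/5) = 95.68 K.
Isochoric: P₃ = P₂(T₃/T₂) = 1.324 × (312/95.68) = 4.318 kPa.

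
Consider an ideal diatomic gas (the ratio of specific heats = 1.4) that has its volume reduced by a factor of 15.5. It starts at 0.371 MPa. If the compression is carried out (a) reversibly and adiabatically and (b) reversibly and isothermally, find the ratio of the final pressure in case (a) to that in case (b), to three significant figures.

Isothermal: P_b = P₁(V₁/V₂) = 0.371×15.5.
Adiabatic: P_a = P₁(V₁/V₂)^γ = 0.371×15.5^(1.4).
P_a/P_b = (V₁/V₂)^(γ−1) = 15.5^(0.4) = 2.993.

P_adiabatic / P_isothermal ≈ 2.99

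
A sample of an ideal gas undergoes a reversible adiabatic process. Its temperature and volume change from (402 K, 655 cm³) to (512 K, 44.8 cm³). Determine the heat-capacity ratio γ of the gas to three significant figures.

γ ≈ 1.09

TV^(γ−1) = const ⇒ γ − 1 = ln(T₂/T₁) / ln(V₁/V₂).
γ = 1 + ln(512/402) / ln(655/44.8) = 1.09.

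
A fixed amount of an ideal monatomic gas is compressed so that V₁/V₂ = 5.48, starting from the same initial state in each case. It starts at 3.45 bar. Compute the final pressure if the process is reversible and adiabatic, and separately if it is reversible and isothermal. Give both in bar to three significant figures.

For a monatomic ideal gas γ = 5/3.
Isothermal: P₂ = P₁(V₁/V₂) = 3.45×5.48 = 18.91 bar.
Adiabatic: P₂ = P₁(V₁/V₂)^γ = 3.45×5.48^(5/3) = 58.77 bar.

adiabatic: 58.8 bar; isothermal: 18.9 bar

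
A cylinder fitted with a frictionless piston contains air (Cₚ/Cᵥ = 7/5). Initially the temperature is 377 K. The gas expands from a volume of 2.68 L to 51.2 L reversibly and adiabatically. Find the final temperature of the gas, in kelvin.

T₂ ≈ 116 K

Adiabatic: T₁V₁^(γ−1) = T₂V₂^(γ−1) ⇒ T₂ = T₁ (V₁/V₂)^(γ−1).
T₂ = 377 × (2.68/51.2)^(2/5) = 115.8 K.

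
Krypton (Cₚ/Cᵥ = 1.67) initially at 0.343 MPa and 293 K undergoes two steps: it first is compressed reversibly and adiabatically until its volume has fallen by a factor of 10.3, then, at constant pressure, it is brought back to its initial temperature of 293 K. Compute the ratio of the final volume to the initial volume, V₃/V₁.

Adiabatic step: V₂/V₁ = 0.09709; T₂ = T₁·10.3^(0.67) = 1398 K.
Isobaric step: V₃/V₂ = T₃/T₂ = 293/1398.
V₃/V₁ = (V₂/V₁)(V₃/V₂) = 0.09709 × (293/1398) = 0.02035.

V₃/V₁ ≈ 0.0203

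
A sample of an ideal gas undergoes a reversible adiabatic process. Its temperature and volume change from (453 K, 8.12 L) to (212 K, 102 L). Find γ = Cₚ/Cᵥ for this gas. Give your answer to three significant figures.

TV^(γ−1) = const ⇒ γ − 1 = ln(T₂/T₁) / ln(V₁/V₂).
γ = 1 + ln(212/453) / ln(8.12/102) = 1.3.

γ ≈ 1.30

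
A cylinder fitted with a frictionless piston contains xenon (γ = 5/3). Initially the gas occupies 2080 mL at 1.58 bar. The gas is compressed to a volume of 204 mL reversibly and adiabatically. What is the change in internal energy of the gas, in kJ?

P₂ = P₁(V₁/V₂)^γ = 1.58×(2080/204)^(5/3) = 75.75 bar.
For a reversible adiabat, W_by_gas = (P₁V₁ − P₂V₂)/(γ−1).
W_by = (158000×0.00208 − 7.575×10^6×0.000204) / (2/3) = -1825 J.
Q = 0 ⇒ ΔU = −W_by = 1825 J.

ΔU ≈ 1.82 kJ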